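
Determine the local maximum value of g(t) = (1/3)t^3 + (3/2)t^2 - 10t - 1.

g'(t) = t^2 + 3t - 10 = 0 at t = -5, 2.
Since g''(t) = 2t + 3, we get g''(-5) = -7 < 0 ⇒ local maximum; g''(2) = 7 > 0 ⇒ local minimum.
Thus g has its local maximum at t = -5, with value 269/6.

269/6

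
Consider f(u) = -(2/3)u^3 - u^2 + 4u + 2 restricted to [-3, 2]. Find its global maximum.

13/3

f'(u) = -2u^2 - 2u + 4, which vanishes at u = -2 and u = 1.
Candidates: f(-3) = -1,  f(-2) = -14/3,  f(1) = 13/3,  f(2) = 2/3.
So the maximum is f(1) = 13/3.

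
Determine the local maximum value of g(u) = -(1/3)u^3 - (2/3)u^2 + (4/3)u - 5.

-365/81

g'(u) = -u^2 - (4/3)u + 4/3 = 0 at u = -2, 2/3.
g''(u) = -2u - 4/3. g''(-2) = 8/3 > 0 ⇒ local minimum; g''(2/3) = -8/3 < 0 ⇒ local maximum.
Thus g has its local maximum at u = 2/3, with value -365/81.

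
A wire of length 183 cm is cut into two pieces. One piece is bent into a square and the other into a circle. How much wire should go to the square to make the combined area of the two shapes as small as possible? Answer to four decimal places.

102.4981

Let x be the length used for the square. Square side x/4; circle radius (183−x)/(2π).
A(x) = (x/4)² + π·((183−x)/(2π))² = x²/16 + (183−x)²/(4π) for 0 ≤ x ≤ 183. A'(x) = x/8 − (183−x)/(2π) = 0 gives x = 4·183/(π+4) ≈ 102.4981.
A'' = 1/8 + 1/(2π) > 0, so this gives the minimum combined area; x ≈ 102.4981 cm to the square.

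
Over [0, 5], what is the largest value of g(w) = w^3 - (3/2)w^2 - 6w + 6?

Differentiating, g'(w) = 3w^2 - 3w - 6; whose only zero in [0, 5] is w = 2.
Candidates: g(0) = 6,  g(2) = -4,  g(5) = 127/2.
Hence the absolute maximum is 127/2 at w = 5.

127/2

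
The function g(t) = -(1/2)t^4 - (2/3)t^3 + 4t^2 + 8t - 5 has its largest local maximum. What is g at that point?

41/3

g'(t) = -2t^3 - 2t^2 + 8t + 8. Setting g'(t) = 0 gives t ∈ {-2, -1, 2}.
g''(t) = -6t^2 - 4t + 8. g''(-2) = -8 < 0 ⇒ local maximum; g''(-1) = 6 > 0 ⇒ local minimum; g''(2) = -24 < 0 ⇒ local maximum.
So the largest local maximum value is g(2) = 41/3.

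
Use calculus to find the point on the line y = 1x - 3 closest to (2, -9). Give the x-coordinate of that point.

Minimize D(x)^2 = (x - 2)^2 + (x + 6)^2.
d/dx[D^2] = 2(x - 2) + 2·1·(x + 6) = 0 ⇒ x = -2.
Then y = -5 and the distance is √(32) ≈ 5.6569.

-2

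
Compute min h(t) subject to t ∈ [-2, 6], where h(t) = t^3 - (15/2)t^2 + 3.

-119/2

Differentiating, h'(t) = 3t^2 - 15t; which vanishes at t = 0 and t = 5.
Evaluating at the critical points and endpoints: h(-2) = -35, h(0) = 3, h(5) = -119/2, h(6) = -51.
The minimum over the interval is -119/2, attained at t = 5.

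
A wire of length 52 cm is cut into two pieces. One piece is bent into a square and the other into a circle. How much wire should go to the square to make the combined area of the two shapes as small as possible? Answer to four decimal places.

Let x be the length used for the square. Square side x/4; circle radius (52−x)/(2π).
A(x) = (x/4)² + π·((52−x)/(2π))² = x²/16 + (52−x)²/(4π) for 0 ≤ x ≤ 52. A'(x) = x/8 − (52−x)/(2π) = 0 gives x = 4·52/(π+4) ≈ 29.1252.
A'' = 1/8 + 1/(2π) > 0, so this gives the minimum combined area; x ≈ 29.1252 cm to the square.

29.1252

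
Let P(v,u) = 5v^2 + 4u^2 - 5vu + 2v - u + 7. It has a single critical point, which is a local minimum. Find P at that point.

34/5

∂P/∂v = 10v - 5u + 2 = 0 and ∂P/∂u = -5v + 8u - 1 = 0, so (v, u) = (-1/5, 0).
The Hessian has P_{vv} = 10, P_{uu} = 8, P_{vu} = -5, giving D = 55 > 0 with P_{vv} > 0, so the point is a local minimum.
P(-1/5, 0) = 34/5.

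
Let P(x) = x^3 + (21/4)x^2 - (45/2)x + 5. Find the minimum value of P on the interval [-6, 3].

P'(x) = 3x^2 + (21/2)x - 45/2, which vanishes at x = -5 and x = 3/2.
Evaluating at the critical points and endpoints: P(-6) = 113, P(-5) = 495/4, P(3/2) = -217/16, P(3) = 47/4.
So the minimum is P(3/2) = -217/16.

-217/16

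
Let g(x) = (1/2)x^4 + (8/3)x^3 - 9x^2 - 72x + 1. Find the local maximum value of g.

209/2

g'(x) = 2x^3 + 8x^2 - 18x - 72. Setting g'(x) = 0 gives x ∈ {-4, -3, 3}.
Second-derivative test with g''(x) = 6x^2 + 16x - 18: g''(-4) = 14 > 0 ⇒ local minimum; g''(-3) = -12 < 0 ⇒ local maximum; g''(3) = 84 > 0 ⇒ local minimum.
So the local maximum value is g(-3) = 209/2.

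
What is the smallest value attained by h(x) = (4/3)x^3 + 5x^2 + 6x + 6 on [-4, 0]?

The derivative is 4x^2 + 10x + 6, which vanishes at x = -3/2 and x = -1.
Candidates: h(-4) = -70/3, h(-3/2) = 15/4, h(-1) = 11/3, h(0) = 6.
So the minimum is h(-4) = -70/3.

-70/3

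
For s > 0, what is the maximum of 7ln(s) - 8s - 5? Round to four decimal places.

-12.9347

h'(s) = 7/s − 8 = 0 gives s = 7/8.
h''(s) = -7/s², which is negative for s > 0, so this is a local maximum.
h(7/8) = 7·ln(7/8) - 7 - 5 ≈ -12.9347.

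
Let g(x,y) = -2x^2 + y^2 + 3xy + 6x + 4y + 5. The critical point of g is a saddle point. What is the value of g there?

∂g/∂x = -4x + 3y + 6 = 0 and ∂g/∂y = 3x + 2y + 4 = 0, so (x, y) = (0, -2).
The Hessian has g_{xx} = -4, g_{yy} = 2, g_{xy} = 3, giving D = -17 < 0, so the point is a saddle point.
g(0, -2) = 1.

1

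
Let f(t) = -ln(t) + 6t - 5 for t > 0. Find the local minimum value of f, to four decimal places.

f'(t) = -1/t + 6 = 0 gives t = 1/6.
f''(t) = 1/t², which is positive for t > 0, so this is a local minimum.
f(1/6) = -1·ln(1/6) + 1 - 5 ≈ -2.2082.

-2.2082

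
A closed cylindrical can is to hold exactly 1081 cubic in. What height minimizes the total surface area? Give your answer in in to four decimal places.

With radius r and height h, πr²h = 1081 so h = 1081/(πr²), and S(r) = 2πr² + 2πrh = 2πr² + 2·1081/r.
S'(r) = 4πr − 2·1081/r² = 0 ⇒ r³ = 1081/(2π), so r ≈ 5.5618 and h = 2r ≈ 11.1236.
S''(r) = 4π + 4·1081/r³ > 0, so this is the minimum; S ≈ 583.0847.

11.1236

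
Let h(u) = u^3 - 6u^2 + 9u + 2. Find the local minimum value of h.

h'(u) = 3u^2 - 12u + 9. Setting h'(u) = 0 gives u ∈ {1, 3}.
Second-derivative test with h''(u) = 6u - 12: h''(1) = -6 < 0 ⇒ local maximum; h''(3) = 6 > 0 ⇒ local minimum.
Thus h has its local minimum at u = 3, with value 2.

2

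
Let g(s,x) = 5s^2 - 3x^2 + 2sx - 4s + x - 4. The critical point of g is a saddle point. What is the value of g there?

∂g/∂s = 10s + 2x - 4 = 0 and ∂g/∂x = 2s - 6x + 1 = 0, so (s, x) = (11/32, 9/32).
The Hessian has g_{ss} = 10, g_{xx} = -6, g_{sx} = 2, giving D = -64 < 0, so the point is a saddle point.
g(11/32, 9/32) = -291/64.

-291/64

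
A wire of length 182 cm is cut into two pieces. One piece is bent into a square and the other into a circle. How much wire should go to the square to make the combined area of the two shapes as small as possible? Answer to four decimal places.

Let x be the length used for the square. Square side x/4; circle radius (182−x)/(2π).
A(x) = (x/4)² + π·((182−x)/(2π))² = x²/16 + (182−x)²/(4π) for 0 ≤ x ≤ 182. A'(x) = x/8 − (182−x)/(2π) = 0 gives x = 4·182/(π+4) ≈ 101.9380.
A'' = 1/8 + 1/(2π) > 0, so this gives the minimum combined area; x ≈ 101.9380 cm to the square.

101.9380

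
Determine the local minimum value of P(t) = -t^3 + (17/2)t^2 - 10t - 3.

P'(t) = -3t^2 + 17t - 10. Setting P'(t) = 0 gives t ∈ {2/3, 5}.
P''(t) = -6t + 17. P''(2/3) = 13 > 0 ⇒ local minimum; P''(5) = -13 < 0 ⇒ local maximum.
The local minimum is P(2/3) = -167/27.

-167/27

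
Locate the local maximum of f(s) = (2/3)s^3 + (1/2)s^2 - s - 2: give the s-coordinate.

Critical points: f'(s) = 2s^2 + s - 1 vanishes at s = -1, 1/2.
Second-derivative test with f''(s) = 4s + 1: f''(-1) = -3 < 0 ⇒ local maximum; f''(1/2) = 3 > 0 ⇒ local minimum.
Thus f has its local maximum at s = -1, with value -7/6.

-1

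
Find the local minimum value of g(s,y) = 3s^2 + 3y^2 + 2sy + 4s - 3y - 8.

∂g/∂s = 6s + 2y + 4 = 0 and ∂g/∂y = 2s + 6y - 3 = 0, so (s, y) = (-15/16, 13/16).
The Hessian has g_{ss} = 6, g_{yy} = 6, g_{sy} = 2, giving D = 32 > 0 with g_{ss} > 0, so the point is a local minimum.
g(-15/16, 13/16) = -355/32.

-355/32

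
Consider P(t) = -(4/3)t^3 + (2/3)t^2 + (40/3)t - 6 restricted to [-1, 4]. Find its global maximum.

Differentiating, P'(t) = -4t^2 + (4/3)t + 40/3; whose only zero in [-1, 4] is t = 2.
Evaluating at the critical points and endpoints: P(-1) = -52/3, P(2) = 38/3, P(4) = -82/3.
The maximum over the interval is 38/3, attained at t = 2.

38/3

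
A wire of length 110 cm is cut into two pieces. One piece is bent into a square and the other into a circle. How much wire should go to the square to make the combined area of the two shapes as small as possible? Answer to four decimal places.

Let x be the length used for the square. Square side x/4; circle radius (110−x)/(2π).
A(x) = (x/4)² + π·((110−x)/(2π))² = x²/16 + (110−x)²/(4π) for 0 ≤ x ≤ 110. A'(x) = x/8 − (110−x)/(2π) = 0 gives x = 4·110/(π+4) ≈ 61.6109.
A'' = 1/8 + 1/(2π) > 0, so this gives the minimum combined area; x ≈ 61.6109 cm to the square.

61.6109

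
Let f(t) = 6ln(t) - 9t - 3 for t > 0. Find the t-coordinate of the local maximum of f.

f'(t) = 6/t − 9 = 0 gives t = 2/3.
f''(t) = -6/t², which is negative for t > 0, so this is a local maximum.
f(2/3) = 6·ln(2/3) - 6 - 3 ≈ -11.4328.

2/3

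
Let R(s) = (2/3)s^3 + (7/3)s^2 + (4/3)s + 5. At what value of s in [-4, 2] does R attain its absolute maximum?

Differentiating, R'(s) = 2s^2 + (14/3)s + 4/3; which vanishes at s = -2 and s = -1/3.
Candidates: R(-4) = -17/3, R(-2) = 19/3, R(-1/3) = 388/81, R(2) = 67/3.
The maximum over the interval is 67/3, attained at s = 2.

2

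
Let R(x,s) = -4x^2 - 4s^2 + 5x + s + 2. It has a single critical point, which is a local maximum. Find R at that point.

∂R/∂x = -8x + 5 = 0 and ∂R/∂s = -8s + 1 = 0, so (x, s) = (5/8, 1/8).
The Hessian has R_{xx} = -8, R_{ss} = -8, R_{xs} = 0, giving D = 64 > 0 with R_{xx} < 0, so the point is a local maximum.
R(5/8, 1/8) = 29/8.

29/8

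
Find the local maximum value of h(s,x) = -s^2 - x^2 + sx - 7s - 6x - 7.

∂h/∂s = -2s + x - 7 = 0 and ∂h/∂x = s - 2x - 6 = 0, so (s, x) = (-20/3, -19/3).
The Hessian has h_{ss} = -2, h_{xx} = -2, h_{sx} = 1, giving D = 3 > 0 with h_{ss} < 0, so the point is a local maximum.
h(-20/3, -19/3) = 106/3.

106/3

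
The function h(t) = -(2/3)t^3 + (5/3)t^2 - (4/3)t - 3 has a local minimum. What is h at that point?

-271/81

Critical points: h'(t) = -2t^2 + (10/3)t - 4/3 vanishes at t = 2/3, 1.
h''(t) = -4t + 10/3. h''(2/3) = 2/3 > 0 ⇒ local minimum; h''(1) = -2/3 < 0 ⇒ local maximum.
The local minimum is h(2/3) = -271/81.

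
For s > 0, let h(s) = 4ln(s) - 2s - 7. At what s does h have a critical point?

h'(s) = 4/s − 2 = 0 gives s = 2.
h''(s) = -4/s², which is negative for s > 0, so this is a local maximum.
h(2) = 4·ln(2) - 4 - 7 ≈ -8.2274.

2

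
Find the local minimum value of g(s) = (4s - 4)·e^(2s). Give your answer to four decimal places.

-5.4366

Differentiating with the product rule gives g'(s) = (8s - 4)·e^(2s). Since e^(2s) > 0, the only critical point is s = 1/2.
g''(1/2) has the same sign as 8 > 0, so this is a local minimum.
g(1/2) = (-2)·e^(1) ≈ -5.4366.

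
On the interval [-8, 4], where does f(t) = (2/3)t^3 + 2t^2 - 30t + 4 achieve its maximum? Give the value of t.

-5

f'(t) = 2t^2 + 4t - 30, which vanishes at t = -5 and t = 3.
Evaluating at the critical points and endpoints: f(-8) = 92/3, f(-5) = 362/3, f(3) = -50, f(4) = -124/3.
So the maximum is f(-5) = 362/3.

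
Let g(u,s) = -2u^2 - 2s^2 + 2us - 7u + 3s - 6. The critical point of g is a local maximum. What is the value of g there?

1/6

∂g/∂u = -4u + 2s - 7 = 0 and ∂g/∂s = 2u - 4s + 3 = 0, so (u, s) = (-11/6, -1/6).
The Hessian has g_{uu} = -4, g_{ss} = -4, g_{us} = 2, giving D = 12 > 0 with g_{uu} < 0, so the point is a local maximum.
g(-11/6, -1/6) = 1/6.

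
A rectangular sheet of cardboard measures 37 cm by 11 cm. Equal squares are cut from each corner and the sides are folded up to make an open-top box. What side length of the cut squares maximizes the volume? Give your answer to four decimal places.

With cut size x, the volume is V(x) = x(37 − 2x)(11 − 2x) for 0 < x < 5.5.
V'(x) = 12x^2 − 192x + 407. Setting V'(x) = 0 gives x ≈ 2.5152 (the root in (0, 5.5)).
V''(x) = 24x − 192 is negative there, so this is the maximum; V ≈ 480.0152.

2.5152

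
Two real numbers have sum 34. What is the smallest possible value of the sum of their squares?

With a + b = 34, a^2 + b^2 = a^2 + (34 − a)^2.
The derivative 2a − 2(34 − a) = 4a − 68 vanishes at a = 17; second derivative 4 > 0, a minimum.
The minimum is 2·(17)^2 = 578.

578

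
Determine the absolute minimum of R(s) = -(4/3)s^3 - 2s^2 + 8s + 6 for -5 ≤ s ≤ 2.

-22/3

Differentiating, R'(s) = -4s^2 - 4s + 8; which vanishes at s = -2 and s = 1.
Evaluating at the critical points and endpoints: R(-5) = 248/3,  R(-2) = -22/3,  R(1) = 32/3,  R(2) = 10/3.
So the minimum is R(-2) = -22/3.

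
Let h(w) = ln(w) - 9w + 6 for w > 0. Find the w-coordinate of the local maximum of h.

h'(w) = 1/w − 9 = 0 gives w = 1/9.
h''(w) = -1/w², which is negative for w > 0, so this is a local maximum.
h(1/9) = 1·ln(1/9) - 1 + 6 ≈ 2.8028.

1/9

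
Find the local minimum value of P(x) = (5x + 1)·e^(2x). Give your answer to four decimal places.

P'(x) = 5·e^(2x) + (5x + 1)·2·e^(2x) = (10x + 7)·e^(2x). Since e^(2x) > 0, the only critical point is x = -7/10.
P''(-7/10) has the same sign as 10 > 0, so this is a local minimum.
P(-7/10) = (-5/2)·e^(-7/5) ≈ -0.6165.

-0.6165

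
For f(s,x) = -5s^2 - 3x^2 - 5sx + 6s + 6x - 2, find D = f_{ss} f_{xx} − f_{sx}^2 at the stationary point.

35

∂f/∂s = -10s - 5x + 6 = 0 and ∂f/∂x = -5s - 6x + 6 = 0, so (s, x) = (6/35, 6/7).
The Hessian has f_{ss} = -10, f_{xx} = -6, f_{sx} = -5, giving D = 35 > 0 with f_{ss} < 0, so the point is a local maximum.
D = (-10)·(-6) − (-5)^2 = 35.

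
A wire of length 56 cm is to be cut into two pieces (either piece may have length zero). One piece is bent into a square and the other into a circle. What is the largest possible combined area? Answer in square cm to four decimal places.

249.5550

Let x be the length used for the square. Square side x/4; circle radius (56−x)/(2π).
A(x) = (x/4)² + π·((56−x)/(2π))² = x²/16 + (56−x)²/(4π) for 0 ≤ x ≤ 56. A'(x) = x/8 − (56−x)/(2π) = 0 gives x = 4·56/(π+4) ≈ 31.3656.
A'' > 0, so the interior critical point is a minimum; the maximum is at an endpoint. A(0) = 249.5550 and A(56) = 196.0000, so the largest area is 249.5550.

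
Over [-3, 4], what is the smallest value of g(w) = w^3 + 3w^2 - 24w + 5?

-23

g'(w) = 3w^2 + 6w - 24, whose only zero in [-3, 4] is w = 2.
Evaluating at the critical points and endpoints: g(-3) = 77; g(2) = -23; g(4) = 21.
Hence the absolute minimum is -23 at w = 2.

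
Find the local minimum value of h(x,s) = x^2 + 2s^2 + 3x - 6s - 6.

∂h/∂x = 2x + 3 = 0 and ∂h/∂s = 4s - 6 = 0, so (x, s) = (-3/2, 3/2).
The Hessian has h_{xx} = 2, h_{ss} = 4, h_{xs} = 0, giving D = 8 > 0 with h_{xx} > 0, so the point is a local minimum.
h(-3/2, 3/2) = -51/4.

-51/4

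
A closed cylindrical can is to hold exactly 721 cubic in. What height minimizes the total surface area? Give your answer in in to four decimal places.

With radius r and height h, πr²h = 721 so h = 721/(πr²), and S(r) = 2πr² + 2πrh = 2πr² + 2·721/r.
S'(r) = 4πr − 2·721/r² = 0 ⇒ r³ = 721/(2π), so r ≈ 4.8594 and h = 2r ≈ 9.7189.
S''(r) = 4π + 4·721/r³ > 0, so this is the minimum; S ≈ 445.1141.

9.7189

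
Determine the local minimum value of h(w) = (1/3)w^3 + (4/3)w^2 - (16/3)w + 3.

Critical points: h'(w) = w^2 + (8/3)w - 16/3 vanishes at w = -4, 4/3.
Second-derivative test with h''(w) = 2w + 8/3: h''(-4) = -16/3 < 0 ⇒ local maximum; h''(4/3) = 16/3 > 0 ⇒ local minimum.
So the local minimum value is h(4/3) = -77/81.

-77/81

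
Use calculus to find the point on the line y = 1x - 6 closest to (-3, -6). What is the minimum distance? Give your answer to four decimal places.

2.1213

Minimize D(x)^2 = (x + 3)^2 + (x)^2.
d/dx[D^2] = 2(x + 3) + 2·1·(x) = 0 ⇒ x = -3/2.
Then y = -15/2 and the distance is √(9/2) ≈ 2.1213.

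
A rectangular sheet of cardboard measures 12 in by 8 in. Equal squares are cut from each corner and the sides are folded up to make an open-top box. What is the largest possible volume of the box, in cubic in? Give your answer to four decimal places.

With cut size x, the volume is V(x) = x(12 − 2x)(8 − 2x) for 0 < x < 4.
V'(x) = 12x^2 − 80x + 96. Setting V'(x) = 0 gives x ≈ 1.5695 (the root in (0, 4)).
V''(x) = 24x − 80 is negative there, so this is the maximum; V ≈ 67.6036.

67.6036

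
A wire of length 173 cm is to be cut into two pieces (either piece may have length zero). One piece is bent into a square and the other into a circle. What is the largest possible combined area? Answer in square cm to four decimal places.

Let x be the length used for the square. Square side x/4; circle radius (173−x)/(2π).
A(x) = (x/4)² + π·((173−x)/(2π))² = x²/16 + (173−x)²/(4π) for 0 ≤ x ≤ 173. A'(x) = x/8 − (173−x)/(2π) = 0 gives x = 4·173/(π+4) ≈ 96.8972.
A'' > 0, so the interior critical point is a minimum; the maximum is at an endpoint. A(0) = 2381.6741 and A(173) = 1870.5625, so the largest area is 2381.6741.

2381.6741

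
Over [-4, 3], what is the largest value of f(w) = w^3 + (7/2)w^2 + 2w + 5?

f'(w) = 3w^2 + 7w + 2, which vanishes at w = -2 and w = -1/3.
Compare values at every candidate in [-4, 3]: f(-4) = -11; f(-2) = 7; f(-1/3) = 253/54; f(3) = 139/2.
The maximum over the interval is 139/2, attained at w = 3.

139/2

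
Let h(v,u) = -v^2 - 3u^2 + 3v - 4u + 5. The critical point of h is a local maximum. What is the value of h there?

103/12

∂h/∂v = -2v + 3 = 0 and ∂h/∂u = -6u - 4 = 0, so (v, u) = (3/2, -2/3).
The Hessian has h_{vv} = -2, h_{uu} = -6, h_{vu} = 0, giving D = 12 > 0 with h_{vv} < 0, so the point is a local maximum.
h(3/2, -2/3) = 103/12.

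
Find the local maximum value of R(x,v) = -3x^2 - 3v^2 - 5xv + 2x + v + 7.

82/11

∂R/∂x = -6x - 5v + 2 = 0 and ∂R/∂v = -5x - 6v + 1 = 0, so (x, v) = (7/11, -4/11).
The Hessian has R_{xx} = -6, R_{vv} = -6, R_{xv} = -5, giving D = 11 > 0 with R_{xx} < 0, so the point is a local maximum.
R(7/11, -4/11) = 82/11.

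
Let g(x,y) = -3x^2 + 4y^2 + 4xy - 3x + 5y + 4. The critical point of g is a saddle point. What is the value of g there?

∂g/∂x = -6x + 4y - 3 = 0 and ∂g/∂y = 4x + 8y + 5 = 0, so (x, y) = (-11/16, -9/32).
The Hessian has g_{xx} = -6, g_{yy} = 8, g_{xy} = 4, giving D = -64 < 0, so the point is a saddle point.
g(-11/16, -9/32) = 277/64.

277/64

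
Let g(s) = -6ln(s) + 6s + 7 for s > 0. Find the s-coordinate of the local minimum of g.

g'(s) = -6/s + 6 = 0 gives s = 1.
g''(s) = 6/s², which is positive for s > 0, so this is a local minimum.
g(1) = -6·ln(1) + 6 + 7 ≈ 13.0000.

1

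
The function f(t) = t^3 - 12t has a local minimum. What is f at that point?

-16

f'(t) = 3t^2 - 12. Setting f'(t) = 0 gives t ∈ {-2, 2}.
Since f''(t) = 6t, we get f''(-2) = -12 < 0 ⇒ local maximum; f''(2) = 12 > 0 ⇒ local minimum.
So the local minimum value is f(2) = -16.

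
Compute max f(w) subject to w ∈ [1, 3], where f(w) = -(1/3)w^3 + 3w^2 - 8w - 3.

The derivative is -w^2 + 6w - 8, whose only zero in [1, 3] is w = 2.
Evaluating at the critical points and endpoints: f(1) = -25/3, f(2) = -29/3, f(3) = -9.
The maximum over the interval is -25/3, attained at w = 1.

-25/3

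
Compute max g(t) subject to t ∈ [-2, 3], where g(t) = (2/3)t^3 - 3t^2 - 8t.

The derivative is 2t^2 - 6t - 8, whose only zero in [-2, 3] is t = -1.
Candidates: g(-2) = -4/3,  g(-1) = 13/3,  g(3) = -33.
Hence the absolute maximum is 13/3 at t = -1.

13/3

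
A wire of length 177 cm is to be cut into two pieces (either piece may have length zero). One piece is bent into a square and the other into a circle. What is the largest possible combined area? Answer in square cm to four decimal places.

2493.0826

Let x be the length used for the square. Square side x/4; circle radius (177−x)/(2π).
A(x) = (x/4)² + π·((177−x)/(2π))² = x²/16 + (177−x)²/(4π) for 0 ≤ x ≤ 177. A'(x) = x/8 − (177−x)/(2π) = 0 gives x = 4·177/(π+4) ≈ 99.1376.
A'' > 0, so the interior critical point is a minimum; the maximum is at an endpoint. A(0) = 2493.0826 and A(177) = 1958.0625, so the largest area is 2493.0826.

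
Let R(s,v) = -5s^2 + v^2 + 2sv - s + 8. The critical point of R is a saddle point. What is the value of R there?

∂R/∂s = -10s + 2v - 1 = 0 and ∂R/∂v = 2s + 2v = 0, so (s, v) = (-1/12, 1/12).
The Hessian has R_{ss} = -10, R_{vv} = 2, R_{sv} = 2, giving D = -24 < 0, so the point is a saddle point.
R(-1/12, 1/12) = 193/24.

193/24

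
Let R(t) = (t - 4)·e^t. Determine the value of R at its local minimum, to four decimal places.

-20.0855

By the product rule, R'(t) = (t - 3)·e^t. Since e^t > 0, the only critical point is t = 3.
R''(3) has the same sign as 1 > 0, so this is a local minimum.
R(3) = (-1)·e^(3) ≈ -20.0855.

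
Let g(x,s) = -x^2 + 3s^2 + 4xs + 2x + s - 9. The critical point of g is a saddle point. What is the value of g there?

-249/28

∂g/∂x = -2x + 4s + 2 = 0 and ∂g/∂s = 4x + 6s + 1 = 0, so (x, s) = (2/7, -5/14).
The Hessian has g_{xx} = -2, g_{ss} = 6, g_{xs} = 4, giving D = -28 < 0, so the point is a saddle point.
g(2/7, -5/14) = -249/28.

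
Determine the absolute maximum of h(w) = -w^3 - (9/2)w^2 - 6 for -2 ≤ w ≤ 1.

-6

h'(w) = -3w^2 - 9w, whose only zero in [-2, 1] is w = 0.
Evaluating at the critical points and endpoints: h(-2) = -16,  h(0) = -6,  h(1) = -23/2.
The maximum over the interval is -6, attained at w = 0.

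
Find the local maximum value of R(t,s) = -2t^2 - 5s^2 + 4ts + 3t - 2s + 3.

101/24

∂R/∂t = -4t + 4s + 3 = 0 and ∂R/∂s = 4t - 10s - 2 = 0, so (t, s) = (11/12, 1/6).
The Hessian has R_{tt} = -4, R_{ss} = -10, R_{ts} = 4, giving D = 24 > 0 with R_{tt} < 0, so the point is a local maximum.
R(11/12, 1/6) = 101/24.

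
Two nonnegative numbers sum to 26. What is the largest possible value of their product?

With x + y = 26, the product is P(x) = x(26 − x).
P'(x) = 26 − 2x = 0 gives x = 13; P'' = −2 < 0, so this is the maximum.
P = 13·13 = 169.

169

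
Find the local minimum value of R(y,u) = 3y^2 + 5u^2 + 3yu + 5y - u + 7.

214/51

∂R/∂y = 6y + 3u + 5 = 0 and ∂R/∂u = 3y + 10u - 1 = 0, so (y, u) = (-53/51, 7/17).
The Hessian has R_{yy} = 6, R_{uu} = 10, R_{yu} = 3, giving D = 51 > 0 with R_{yy} > 0, so the point is a local minimum.
R(-53/51, 7/17) = 214/51.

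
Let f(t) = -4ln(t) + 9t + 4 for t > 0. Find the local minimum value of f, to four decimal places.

f'(t) = -4/t + 9 = 0 gives t = 4/9.
f''(t) = 4/t², which is positive for t > 0, so this is a local minimum.
f(4/9) = -4·ln(4/9) + 4 + 4 ≈ 11.2437.

11.2437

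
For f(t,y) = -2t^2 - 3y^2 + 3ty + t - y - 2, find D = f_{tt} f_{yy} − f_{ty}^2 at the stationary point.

∂f/∂t = -4t + 3y + 1 = 0 and ∂f/∂y = 3t - 6y - 1 = 0, so (t, y) = (1/5, -1/15).
The Hessian has f_{tt} = -4, f_{yy} = -6, f_{ty} = 3, giving D = 15 > 0 with f_{tt} < 0, so the point is a local maximum.
D = (-4)·(-6) − (3)^2 = 15.

15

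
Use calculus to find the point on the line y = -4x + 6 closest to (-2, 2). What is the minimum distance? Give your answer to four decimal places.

2.9104

Minimize D(x)^2 = (x + 2)^2 + (-4x + 4)^2.
d/dx[D^2] = 2(x + 2) + 2·(-4)·(-4x + 4) = 0 ⇒ x = 14/17.
Then y = 46/17 and the distance is √(144/17) ≈ 2.9104.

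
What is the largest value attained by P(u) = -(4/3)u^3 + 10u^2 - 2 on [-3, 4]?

124

P'(u) = -4u^2 + 20u, whose only zero in [-3, 4] is u = 0.
Candidates: P(-3) = 124; P(0) = -2; P(4) = 218/3.
Hence the absolute maximum is 124 at u = -3.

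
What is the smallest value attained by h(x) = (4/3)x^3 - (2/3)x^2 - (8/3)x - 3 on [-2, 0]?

-11

h'(x) = 4x^2 - (4/3)x - 8/3, whose only zero in [-2, 0] is x = -2/3.
Evaluating at the critical points and endpoints: h(-2) = -11, h(-2/3) = -155/81, h(0) = -3.
Hence the absolute minimum is -11 at x = -2.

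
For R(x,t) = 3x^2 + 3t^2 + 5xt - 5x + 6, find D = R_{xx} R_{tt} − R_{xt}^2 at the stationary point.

∂R/∂x = 6x + 5t - 5 = 0 and ∂R/∂t = 5x + 6t = 0, so (x, t) = (30/11, -25/11).
The Hessian has R_{xx} = 6, R_{tt} = 6, R_{xt} = 5, giving D = 11 > 0 with R_{xx} > 0, so the point is a local minimum.
D = (6)·(6) − (5)^2 = 11.

11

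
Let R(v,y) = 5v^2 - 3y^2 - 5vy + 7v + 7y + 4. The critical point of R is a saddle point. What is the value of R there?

∂R/∂v = 10v - 5y + 7 = 0 and ∂R/∂y = -5v - 6y + 7 = 0, so (v, y) = (-7/85, 21/17).
The Hessian has R_{vv} = 10, R_{yy} = -6, R_{vy} = -5, giving D = -85 < 0, so the point is a saddle point.
R(-7/85, 21/17) = 683/85.

683/85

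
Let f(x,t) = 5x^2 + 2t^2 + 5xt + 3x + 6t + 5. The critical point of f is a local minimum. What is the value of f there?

-11/5

∂f/∂x = 10x + 5t + 3 = 0 and ∂f/∂t = 5x + 4t + 6 = 0, so (x, t) = (6/5, -3).
The Hessian has f_{xx} = 10, f_{tt} = 4, f_{xt} = 5, giving D = 15 > 0 with f_{xx} > 0, so the point is a local minimum.
f(6/5, -3) = -11/5.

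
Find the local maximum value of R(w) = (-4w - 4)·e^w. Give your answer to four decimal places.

R'(w) = (-4)·e^w + (-4w - 4)·1·e^w = (-4w - 8)·e^w. Since e^w > 0, the only critical point is w = -2.
R''(-2) has the same sign as -4 < 0, so this is a local maximum.
R(-2) = (4)·e^(-2) ≈ 0.5413.

0.5413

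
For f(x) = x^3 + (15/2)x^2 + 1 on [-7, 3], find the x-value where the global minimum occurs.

0

The derivative is 3x^2 + 15x, which vanishes at x = -5 and x = 0.
Compare values at every candidate in [-7, 3]: f(-7) = 51/2; f(-5) = 127/2; f(0) = 1; f(3) = 191/2.
So the minimum is f(0) = 1.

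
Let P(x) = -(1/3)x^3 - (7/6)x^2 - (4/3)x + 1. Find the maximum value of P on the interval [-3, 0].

P'(x) = -x^2 - (7/3)x - 4/3, which vanishes at x = -4/3 and x = -1.
Candidates: P(-3) = 7/2, P(-4/3) = 121/81, P(-1) = 3/2, P(0) = 1.
So the maximum is P(-3) = 7/2.

7/2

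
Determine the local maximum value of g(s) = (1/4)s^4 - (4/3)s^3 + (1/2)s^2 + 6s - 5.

7/3

g'(s) = s^3 - 4s^2 + s + 6. Setting g'(s) = 0 gives s ∈ {-1, 2, 3}.
Since g''(s) = 3s^2 - 8s + 1, we get g''(-1) = 12 > 0 ⇒ local minimum; g''(2) = -3 < 0 ⇒ local maximum; g''(3) = 4 > 0 ⇒ local minimum.
The local maximum is g(2) = 7/3.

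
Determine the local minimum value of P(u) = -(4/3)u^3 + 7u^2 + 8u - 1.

-37/12

P'(u) = -4u^2 + 14u + 8. Setting P'(u) = 0 gives u ∈ {-1/2, 4}.
Since P''(u) = -8u + 14, we get P''(-1/2) = 18 > 0 ⇒ local minimum; P''(4) = -18 < 0 ⇒ local maximum.
The local minimum is P(-1/2) = -37/12.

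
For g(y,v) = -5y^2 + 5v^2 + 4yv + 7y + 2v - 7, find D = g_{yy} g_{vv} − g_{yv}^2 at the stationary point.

∂g/∂y = -10y + 4v + 7 = 0 and ∂g/∂v = 4y + 10v + 2 = 0, so (y, v) = (31/58, -12/29).
The Hessian has g_{yy} = -10, g_{vv} = 10, g_{yv} = 4, giving D = -116 < 0, so the point is a saddle point.
D = (-10)·(10) − (4)^2 = -116.

-116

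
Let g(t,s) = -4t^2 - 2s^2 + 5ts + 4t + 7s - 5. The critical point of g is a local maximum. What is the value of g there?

∂g/∂t = -8t + 5s + 4 = 0 and ∂g/∂s = 5t - 4s + 7 = 0, so (t, s) = (51/7, 76/7).
The Hessian has g_{tt} = -8, g_{ss} = -4, g_{ts} = 5, giving D = 7 > 0 with g_{tt} < 0, so the point is a local maximum.
g(51/7, 76/7) = 333/7.

333/7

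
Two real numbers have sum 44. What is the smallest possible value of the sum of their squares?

With a + b = 44, a^2 + b^2 = a^2 + (44 − a)^2.
The derivative 2a − 2(44 − a) = 4a − 88 vanishes at a = 22; second derivative 4 > 0, a minimum.
The minimum is 2·(22)^2 = 968.

968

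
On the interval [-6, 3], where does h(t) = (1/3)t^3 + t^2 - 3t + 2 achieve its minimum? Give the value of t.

The derivative is t^2 + 2t - 3, which vanishes at t = -3 and t = 1.
Compare values at every candidate in [-6, 3]: h(-6) = -16, h(-3) = 11, h(1) = 1/3, h(3) = 11.
Hence the absolute minimum is -16 at t = -6.

-6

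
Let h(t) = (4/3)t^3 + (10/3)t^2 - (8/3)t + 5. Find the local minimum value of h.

Critical points: h'(t) = 4t^2 + (20/3)t - 8/3 vanishes at t = -2, 1/3.
Since h''(t) = 8t + 20/3, we get h''(-2) = -28/3 < 0 ⇒ local maximum; h''(1/3) = 28/3 > 0 ⇒ local minimum.
The local minimum is h(1/3) = 367/81.

367/81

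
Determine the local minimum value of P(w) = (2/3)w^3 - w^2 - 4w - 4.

-32/3

P'(w) = 2w^2 - 2w - 4. Setting P'(w) = 0 gives w ∈ {-1, 2}.
P''(w) = 4w - 2. P''(-1) = -6 < 0 ⇒ local maximum; P''(2) = 6 > 0 ⇒ local minimum.
So the local minimum value is P(2) = -32/3.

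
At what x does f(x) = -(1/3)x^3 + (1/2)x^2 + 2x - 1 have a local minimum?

f'(x) = -x^2 + x + 2. Setting f'(x) = 0 gives x ∈ {-1, 2}.
f''(x) = -2x + 1. f''(-1) = 3 > 0 ⇒ local minimum; f''(2) = -3 < 0 ⇒ local maximum.
The local minimum is f(-1) = -13/6.

-1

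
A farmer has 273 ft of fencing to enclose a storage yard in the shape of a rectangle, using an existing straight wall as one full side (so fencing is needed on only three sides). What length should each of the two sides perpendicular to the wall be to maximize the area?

Let the sides perpendicular to the wall have length x and the parallel side y, so 2x + y = 273 and the area is A = xy = x(273 − 2x).
A'(x) = 273 − 4x = 0 gives x = 273/4, and A''(x) = −4 < 0 confirms a maximum.
Then y = 273 − 2·273/4 = 273/2 and A = 74529/8.

273/4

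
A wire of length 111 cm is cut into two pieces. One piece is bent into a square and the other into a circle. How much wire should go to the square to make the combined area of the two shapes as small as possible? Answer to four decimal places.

Let x be the length used for the square. Square side x/4; circle radius (111−x)/(2π).
A(x) = (x/4)² + π·((111−x)/(2π))² = x²/16 + (111−x)²/(4π) for 0 ≤ x ≤ 111. A'(x) = x/8 − (111−x)/(2π) = 0 gives x = 4·111/(π+4) ≈ 62.1710.
A'' = 1/8 + 1/(2π) > 0, so this gives the minimum combined area; x ≈ 62.1710 cm to the square.

62.1710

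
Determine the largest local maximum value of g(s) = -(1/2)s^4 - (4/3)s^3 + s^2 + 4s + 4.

Critical points: g'(s) = -2s^3 - 4s^2 + 2s + 4 vanishes at s = -2, -1, 1.
Second-derivative test with g''(s) = -6s^2 - 8s + 2: g''(-2) = -6 < 0 ⇒ local maximum; g''(-1) = 4 > 0 ⇒ local minimum; g''(1) = -12 < 0 ⇒ local maximum.
Thus g has its largest local maximum at s = 1, with value 43/6.

43/6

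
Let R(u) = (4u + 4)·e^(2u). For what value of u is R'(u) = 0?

R'(u) = 4·e^(2u) + (4u + 4)·2·e^(2u) = (8u + 12)·e^(2u). Since e^(2u) > 0, the only critical point is u = -3/2.
R''(-3/2) has the same sign as 8 > 0, so this is a local minimum.
R(-3/2) = (-2)·e^(-3) ≈ -0.0996.

-3/2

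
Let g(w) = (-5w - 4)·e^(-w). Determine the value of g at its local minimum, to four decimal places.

g'(w) = (-5)·e^(-w) + (-5w - 4)·(-1)·e^(-w) = (5w - 1)·e^(-w). Since e^(-w) > 0, the only critical point is w = 1/5.
g''(1/5) has the same sign as 5 > 0, so this is a local minimum.
g(1/5) = (-5)·e^(-1/5) ≈ -4.0937.

-4.0937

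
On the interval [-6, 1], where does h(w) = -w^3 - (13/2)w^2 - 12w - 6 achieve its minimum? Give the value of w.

1

Differentiating, h'(w) = -3w^2 - 13w - 12; which vanishes at w = -3 and w = -4/3.
Candidates: h(-6) = 48,  h(-3) = -3/2,  h(-4/3) = 22/27,  h(1) = -51/2.
The minimum over the interval is -51/2, attained at w = 1.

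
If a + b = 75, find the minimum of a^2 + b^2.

With a + b = 75, a^2 + b^2 = a^2 + (75 − a)^2.
The derivative 2a − 2(75 − a) = 4a − 150 vanishes at a = 75/2; second derivative 4 > 0, a minimum.
The minimum is 2·(75/2)^2 = 5625/2.

5625/2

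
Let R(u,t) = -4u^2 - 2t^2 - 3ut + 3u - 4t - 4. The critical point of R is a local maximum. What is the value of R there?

∂R/∂u = -8u - 3t + 3 = 0 and ∂R/∂t = -3u - 4t - 4 = 0, so (u, t) = (24/23, -41/23).
The Hessian has R_{uu} = -8, R_{tt} = -4, R_{ut} = -3, giving D = 23 > 0 with R_{uu} < 0, so the point is a local maximum.
R(24/23, -41/23) = 26/23.

26/23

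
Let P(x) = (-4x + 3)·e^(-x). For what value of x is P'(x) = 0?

7/4

Differentiating with the product rule gives P'(x) = (4x - 7)·e^(-x). Since e^(-x) > 0, the only critical point is x = 7/4.
P''(7/4) has the same sign as 4 > 0, so this is a local minimum.
P(7/4) = (-4)·e^(-7/4) ≈ -0.6951.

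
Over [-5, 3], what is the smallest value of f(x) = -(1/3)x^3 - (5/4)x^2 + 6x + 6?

f'(x) = -x^2 - (5/2)x + 6, which vanishes at x = -4 and x = 3/2.
Evaluating at the critical points and endpoints: f(-5) = -163/12; f(-4) = -50/3; f(3/2) = 177/16; f(3) = 15/4.
Hence the absolute minimum is -50/3 at x = -4.

-50/3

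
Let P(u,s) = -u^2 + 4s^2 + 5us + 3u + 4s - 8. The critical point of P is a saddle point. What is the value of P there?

-368/41

∂P/∂u = -2u + 5s + 3 = 0 and ∂P/∂s = 5u + 8s + 4 = 0, so (u, s) = (4/41, -23/41).
The Hessian has P_{uu} = -2, P_{ss} = 8, P_{us} = 5, giving D = -41 < 0, so the point is a saddle point.
P(4/41, -23/41) = -368/41.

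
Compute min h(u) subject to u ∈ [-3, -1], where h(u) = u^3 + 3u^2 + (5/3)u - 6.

h'(u) = 3u^2 + 6u + 5/3, whose only zero in [-3, -1] is u = -5/3.
Candidates: h(-3) = -11; h(-5/3) = -137/27; h(-1) = -17/3.
So the minimum is h(-3) = -11.

-11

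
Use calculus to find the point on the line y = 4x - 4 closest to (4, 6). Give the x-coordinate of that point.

Minimize D(x)^2 = (x - 4)^2 + (4x - 10)^2.
d/dx[D^2] = 2(x - 4) + 2·4·(4x - 10) = 0 ⇒ x = 44/17.
Then y = 108/17 and the distance is √(36/17) ≈ 1.4552.

44/17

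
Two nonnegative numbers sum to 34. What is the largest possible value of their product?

With x + y = 34, the product is P(x) = x(34 − x).
P'(x) = 34 − 2x = 0 gives x = 17; P'' = −2 < 0, so this is the maximum.
P = 17·17 = 289.

289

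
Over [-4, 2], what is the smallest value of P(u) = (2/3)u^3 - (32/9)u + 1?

P'(u) = 2u^2 - 32/9, which vanishes at u = -4/3 and u = 4/3.
Compare values at every candidate in [-4, 2]: P(-4) = -247/9, P(-4/3) = 337/81, P(4/3) = -175/81, P(2) = -7/9.
Hence the absolute minimum is -247/9 at u = -4.

-247/9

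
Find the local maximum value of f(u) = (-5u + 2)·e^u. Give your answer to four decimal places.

2.7441

f'(u) = (-5)·e^u + (-5u + 2)·1·e^u = (-5u - 3)·e^u. Since e^u > 0, the only critical point is u = -3/5.
f''(-3/5) has the same sign as -5 < 0, so this is a local maximum.
f(-3/5) = (5)·e^(-3/5) ≈ 2.7441.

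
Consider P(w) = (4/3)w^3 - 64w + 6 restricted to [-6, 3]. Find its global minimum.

The derivative is 4w^2 - 64, whose only zero in [-6, 3] is w = -4.
Candidates: P(-6) = 102; P(-4) = 530/3; P(3) = -150.
So the minimum is P(3) = -150.

-150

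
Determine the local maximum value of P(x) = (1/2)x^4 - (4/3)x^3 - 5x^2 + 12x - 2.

25/6

P'(x) = 2x^3 - 4x^2 - 10x + 12. Setting P'(x) = 0 gives x ∈ {-2, 1, 3}.
Second-derivative test with P''(x) = 6x^2 - 8x - 10: P''(-2) = 30 > 0 ⇒ local minimum; P''(1) = -12 < 0 ⇒ local maximum; P''(3) = 20 > 0 ⇒ local minimum.
Thus P has its local maximum at x = 1, with value 25/6.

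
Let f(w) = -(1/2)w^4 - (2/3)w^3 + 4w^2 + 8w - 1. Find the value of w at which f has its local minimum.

-1

f'(w) = -2w^3 - 2w^2 + 8w + 8 = 0 at w = -2, -1, 2.
Second-derivative test with f''(w) = -6w^2 - 4w + 8: f''(-2) = -8 < 0 ⇒ local maximum; f''(-1) = 6 > 0 ⇒ local minimum; f''(2) = -24 < 0 ⇒ local maximum.
Thus f has its local minimum at w = -1, with value -29/6.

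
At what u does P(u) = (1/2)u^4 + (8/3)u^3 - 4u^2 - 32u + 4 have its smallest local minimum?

Critical points: P'(u) = 2u^3 + 8u^2 - 8u - 32 vanishes at u = -4, -2, 2.
Second-derivative test with P''(u) = 6u^2 + 16u - 8: P''(-4) = 24 > 0 ⇒ local minimum; P''(-2) = -16 < 0 ⇒ local maximum; P''(2) = 48 > 0 ⇒ local minimum.
The smallest local minimum is P(2) = -140/3.

2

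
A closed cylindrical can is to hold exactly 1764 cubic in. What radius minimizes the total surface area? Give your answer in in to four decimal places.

6.5480

With radius r and height h, πr²h = 1764 so h = 1764/(πr²), and S(r) = 2πr² + 2πrh = 2πr² + 2·1764/r.
S'(r) = 4πr − 2·1764/r² = 0 ⇒ r³ = 1764/(2π), so r ≈ 6.5480 and h = 2r ≈ 13.0959.
S''(r) = 4π + 4·1764/r³ > 0, so this is the minimum; S ≈ 808.1902.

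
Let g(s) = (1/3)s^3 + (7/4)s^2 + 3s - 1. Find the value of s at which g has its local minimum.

-3/2

g'(s) = s^2 + (7/2)s + 3 = 0 at s = -2, -3/2.
Second-derivative test with g''(s) = 2s + 7/2: g''(-2) = -1/2 < 0 ⇒ local maximum; g''(-3/2) = 1/2 > 0 ⇒ local minimum.
The local minimum is g(-3/2) = -43/16.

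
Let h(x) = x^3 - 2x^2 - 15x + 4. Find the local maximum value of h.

h'(x) = 3x^2 - 4x - 15. Setting h'(x) = 0 gives x ∈ {-5/3, 3}.
h''(x) = 6x - 4. h''(-5/3) = -14 < 0 ⇒ local maximum; h''(3) = 14 > 0 ⇒ local minimum.
Thus h has its local maximum at x = -5/3, with value 508/27.

508/27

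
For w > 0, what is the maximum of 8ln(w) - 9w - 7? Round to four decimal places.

-15.9423

P'(w) = 8/w − 9 = 0 gives w = 8/9.
P''(w) = -8/w², which is negative for w > 0, so this is a local maximum.
P(8/9) = 8·ln(8/9) - 8 - 7 ≈ -15.9423.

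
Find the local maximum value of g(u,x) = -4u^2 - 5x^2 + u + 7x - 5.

∂g/∂u = -8u + 1 = 0 and ∂g/∂x = -10x + 7 = 0, so (u, x) = (1/8, 7/10).
The Hessian has g_{uu} = -8, g_{xx} = -10, g_{ux} = 0, giving D = 80 > 0 with g_{uu} < 0, so the point is a local maximum.
g(1/8, 7/10) = -199/80.

-199/80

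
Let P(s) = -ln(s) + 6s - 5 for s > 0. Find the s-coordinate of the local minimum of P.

P'(s) = -1/s + 6 = 0 gives s = 1/6.
P''(s) = 1/s², which is positive for s > 0, so this is a local minimum.
P(1/6) = -1·ln(1/6) + 1 - 5 ≈ -2.2082.

1/6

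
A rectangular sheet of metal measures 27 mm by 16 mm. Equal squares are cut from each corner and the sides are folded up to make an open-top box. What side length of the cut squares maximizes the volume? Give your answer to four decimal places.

With cut size x, the volume is V(x) = x(27 − 2x)(16 − 2x) for 0 < x < 8.
V'(x) = 12x^2 − 172x + 432. Setting V'(x) = 0 gives x ≈ 3.2473 (the root in (0, 8)).
V''(x) = 24x − 172 is negative there, so this is the maximum; V ≈ 632.9378.

3.2473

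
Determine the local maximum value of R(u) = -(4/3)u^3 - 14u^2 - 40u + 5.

R'(u) = -4u^2 - 28u - 40. Setting R'(u) = 0 gives u ∈ {-5, -2}.
Second-derivative test with R''(u) = -8u - 28: R''(-5) = 12 > 0 ⇒ local minimum; R''(-2) = -12 < 0 ⇒ local maximum.
So the local maximum value is R(-2) = 119/3.

119/3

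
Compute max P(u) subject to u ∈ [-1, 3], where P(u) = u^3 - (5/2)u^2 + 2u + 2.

The derivative is 3u^2 - 5u + 2, which vanishes at u = 2/3 and u = 1.
Evaluating at the critical points and endpoints: P(-1) = -7/2,  P(2/3) = 68/27,  P(1) = 5/2,  P(3) = 25/2.
So the maximum is P(3) = 25/2.

25/2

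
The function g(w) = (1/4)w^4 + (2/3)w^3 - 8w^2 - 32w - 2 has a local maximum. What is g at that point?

g'(w) = w^3 + 2w^2 - 16w - 32 = 0 at w = -4, -2, 4.
Since g''(w) = 3w^2 + 4w - 16, we get g''(-4) = 16 > 0 ⇒ local minimum; g''(-2) = -12 < 0 ⇒ local maximum; g''(4) = 48 > 0 ⇒ local minimum.
So the local maximum value is g(-2) = 86/3.

86/3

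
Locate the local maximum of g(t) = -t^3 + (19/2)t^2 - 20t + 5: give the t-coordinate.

Critical points: g'(t) = -3t^2 + 19t - 20 vanishes at t = 4/3, 5.
g''(t) = -6t + 19. g''(4/3) = 11 > 0 ⇒ local minimum; g''(5) = -11 < 0 ⇒ local maximum.
The local maximum is g(5) = 35/2.

5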